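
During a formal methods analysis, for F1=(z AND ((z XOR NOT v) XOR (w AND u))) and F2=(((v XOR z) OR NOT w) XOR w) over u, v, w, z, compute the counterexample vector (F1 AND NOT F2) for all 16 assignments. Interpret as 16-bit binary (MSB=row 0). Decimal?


F1 = (z AND ((z XOR NOT v) XOR (w AND u)))
F2 = (((v XOR z) OR NOT w) XOR w)
Counterexample to F1=>F2 is where F1=1 and F2=0.
Evaluate each row (bits = u,v,w,z, MSB first):
  row 0 [0000]: F1=0 F2=1 -> F1&~F2 -> 0
  row 1 [0001]: F1=0 F2=1 -> F1&~F2 -> 0
  row 2 [0010]: F1=0 F2=1 -> F1&~F2 -> 0
  row 3 [0011]: F1=0 F2=0 -> F1&~F2 -> 0
  row 4 [0100]: F1=0 F2=1 -> F1&~F2 -> 0
  row 5 [0101]: F1=1 F2=1 -> F1&~F2 -> 0
  row 6 [0110]: F1=0 F2=0 -> F1&~F2 -> 0
  row 7 [0111]: F1=1 F2=1 -> F1&~F2 -> 0
  row 8 [1000]: F1=0 F2=1 -> F1&~F2 -> 0
  row 9 [1001]: F1=0 F2=1 -> F1&~F2 -> 0
  row 10 [1010]: F1=0 F2=1 -> F1&~F2 -> 0
  row 11 [1011]: F1=1 F2=0 -> F1&~F2 -> 1
  row 12 [1100]: F1=0 F2=1 -> F1&~F2 -> 0
  row 13 [1101]: F1=1 F2=1 -> F1&~F2 -> 0
  row 14 [1110]: F1=0 F2=0 -> F1&~F2 -> 0
  row 15 [1111]: F1=0 F2=1 -> F1&~F2 -> 0
Full result column, 4 rows per line (u,v fixed per line; w,z runs 00..11 left to right):
  rows 0-3 [u,v=00]: 0000  = hex 0
  rows 4-7 [u,v=01]: 0000  = hex 0
  rows 8-11 [u,v=10]: 0001  = hex 1
  rows 12-15 [u,v=11]: 0000  = hex 0
Counterexample vector (row 0 .. row 15) = 0000000000010000
Output column grouped in 4s = 0000 0000 0001 0000 = 0x0010
Convert to decimal digit by digit (value = value*16 + digit):
  0 -> 0
  0*16 + 0 = 0
  0*16 + 1 = 1
  1*16 + 0 = 16
Decimal = 16

16


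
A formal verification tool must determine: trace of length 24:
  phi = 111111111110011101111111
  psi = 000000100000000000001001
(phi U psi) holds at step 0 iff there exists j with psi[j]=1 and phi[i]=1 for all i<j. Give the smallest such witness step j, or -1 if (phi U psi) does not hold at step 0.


(phi U psi) at 0: need smallest j with psi[j]=1 and phi[i]=1 for all i in [0,j).
Scan from step 0:
  step 0: phi=1, psi=0 -> continue
  step 1: phi=1, psi=0 -> continue
  step 2: phi=1, psi=0 -> continue
  step 3: phi=1, psi=0 -> continue
  step 6: psi=1 and phi held for [0,6) -> witness found
Witness step = 6

6


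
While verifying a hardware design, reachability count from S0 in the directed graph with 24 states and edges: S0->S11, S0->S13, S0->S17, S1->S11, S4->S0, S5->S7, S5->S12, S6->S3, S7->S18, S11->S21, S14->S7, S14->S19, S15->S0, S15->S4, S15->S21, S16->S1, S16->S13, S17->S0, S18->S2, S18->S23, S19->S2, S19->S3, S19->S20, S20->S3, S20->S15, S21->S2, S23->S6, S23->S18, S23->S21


BFS from S0:
  layer 0: {S0}
  layer 1: {S11, S13, S17}
  layer 2: {S21}
  layer 3: {S2}
Reachable set: {S0, S2, S11, S13, S17, S21}
Count = 6

6


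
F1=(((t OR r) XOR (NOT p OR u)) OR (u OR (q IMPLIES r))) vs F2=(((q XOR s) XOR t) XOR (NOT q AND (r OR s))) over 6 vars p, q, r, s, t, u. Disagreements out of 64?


F1 = (((t OR r) XOR (NOT p OR u)) OR (u OR (q IMPLIES r)))
F2 = (((q XOR s) XOR t) XOR (NOT q AND (r OR s)))
Evaluate both on each of 64 rows (bits = p,q,r,s,t,u):
  row 0 [000000]: F1=1 F2=0 (differ) -> 1
  row 1 [000001]: F1=1 F2=0 (differ) -> 1
  row 2 [000010]: F1=1 F2=1 -> 0
  row 3 [000011]: F1=1 F2=1 -> 0
  row 4 [000100]: F1=1 F2=0 (differ) -> 1
  (every remaining row is evaluated the same way; all 64 results are listed next)
Full result column, 8 rows per line (p,q,r fixed per line; s,t,u runs 000..111 left to right):
  rows 0-7 [p,q,r=000]: 11001100  (ones: 4)
  rows 8-15 [p,q,r=001]: 00111100  (ones: 4)
  rows 16-23 [p,q,r=010]: 00011110  (ones: 4)
  rows 24-31 [p,q,r=011]: 00111100  (ones: 4)
  rows 32-39 [p,q,r=100]: 11001100  (ones: 4)
  rows 40-47 [p,q,r=101]: 00111100  (ones: 4)
  rows 48-55 [p,q,r=110]: 10110100  (ones: 4)
  rows 56-63 [p,q,r=111]: 00111100  (ones: 4)
Disagreements = 4+4+4+4+4+4+4+4 = 32

32


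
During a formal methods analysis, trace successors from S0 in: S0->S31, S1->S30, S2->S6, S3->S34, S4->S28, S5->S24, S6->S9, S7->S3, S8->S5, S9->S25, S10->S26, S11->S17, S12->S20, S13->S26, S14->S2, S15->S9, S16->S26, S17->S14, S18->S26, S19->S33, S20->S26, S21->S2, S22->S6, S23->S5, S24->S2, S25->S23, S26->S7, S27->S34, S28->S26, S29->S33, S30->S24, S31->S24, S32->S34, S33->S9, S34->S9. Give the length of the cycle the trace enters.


Trace from S0 until a state repeats:
  S0 -> S31 -> S24 -> S2 -> S6 -> S9 -> S25 -> S23 -> S5 -> S24
S24 first seen at step 2, revisited at step 9.
Cycle length = 9 - 2 = 7

7


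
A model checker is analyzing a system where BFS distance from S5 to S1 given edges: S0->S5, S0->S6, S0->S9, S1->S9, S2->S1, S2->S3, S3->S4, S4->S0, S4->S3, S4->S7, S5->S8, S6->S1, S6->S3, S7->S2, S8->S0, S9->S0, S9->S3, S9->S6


BFS layer-by-layer from S5:
  dist 0: {S5}
  dist 1: {S8}
  dist 2: {S0}
  dist 3: {S6, S9}
  dist 4: {S1, S3}
  -> S1 reached at distance 4
Shortest path length = 4

4


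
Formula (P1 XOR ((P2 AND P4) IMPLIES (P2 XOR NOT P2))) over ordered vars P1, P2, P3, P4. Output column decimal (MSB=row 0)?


Formula: (P1 XOR ((P2 AND P4) IMPLIES (P2 XOR NOT P2))) over P1, P2, P3, P4 (16 rows)
Evaluate each row (bits = P1,P2,P3,P4, MSB first):
  row 0 [0000]: (0 XOR ((0 AND 0) IMPLIES (0 XOR NOT 0))) -> 1
  row 1 [0001]: (0 XOR ((0 AND 1) IMPLIES (0 XOR NOT 0))) -> 1
  row 2 [0010]: (0 XOR ((0 AND 0) IMPLIES (0 XOR NOT 0))) -> 1
  row 3 [0011]: (0 XOR ((0 AND 1) IMPLIES (0 XOR NOT 0))) -> 1
  row 4 [0100]: (0 XOR ((1 AND 0) IMPLIES (1 XOR NOT 1))) -> 1
  row 5 [0101]: (0 XOR ((1 AND 1) IMPLIES (1 XOR NOT 1))) -> 1
  row 6 [0110]: (0 XOR ((1 AND 0) IMPLIES (1 XOR NOT 1))) -> 1
  row 7 [0111]: (0 XOR ((1 AND 1) IMPLIES (1 XOR NOT 1))) -> 1
  row 8 [1000]: (1 XOR ((0 AND 0) IMPLIES (0 XOR NOT 0))) -> 0
  row 9 [1001]: (1 XOR ((0 AND 1) IMPLIES (0 XOR NOT 0))) -> 0
  row 10 [1010]: (1 XOR ((0 AND 0) IMPLIES (0 XOR NOT 0))) -> 0
  row 11 [1011]: (1 XOR ((0 AND 1) IMPLIES (0 XOR NOT 0))) -> 0
  row 12 [1100]: (1 XOR ((1 AND 0) IMPLIES (1 XOR NOT 1))) -> 0
  row 13 [1101]: (1 XOR ((1 AND 1) IMPLIES (1 XOR NOT 1))) -> 0
  row 14 [1110]: (1 XOR ((1 AND 0) IMPLIES (1 XOR NOT 1))) -> 0
  row 15 [1111]: (1 XOR ((1 AND 1) IMPLIES (1 XOR NOT 1))) -> 0
Full result column, 4 rows per line (P1,P2 fixed per line; P3,P4 runs 00..11 left to right):
  rows 0-3 [P1,P2=00]: 1111  = hex F
  rows 4-7 [P1,P2=01]: 1111  = hex F
  rows 8-11 [P1,P2=10]: 0000  = hex 0
  rows 12-15 [P1,P2=11]: 0000  = hex 0
Output column (row 0 .. row 15) = 1111111100000000
Output column grouped in 4s = 1111 1111 0000 0000 = 0xFF00
Convert to decimal digit by digit (value = value*16 + digit):
  F -> 15
  15*16 + 15 (F) = 255
  255*16 + 0 = 4080
  4080*16 + 0 = 65280
Decimal = 65280

65280


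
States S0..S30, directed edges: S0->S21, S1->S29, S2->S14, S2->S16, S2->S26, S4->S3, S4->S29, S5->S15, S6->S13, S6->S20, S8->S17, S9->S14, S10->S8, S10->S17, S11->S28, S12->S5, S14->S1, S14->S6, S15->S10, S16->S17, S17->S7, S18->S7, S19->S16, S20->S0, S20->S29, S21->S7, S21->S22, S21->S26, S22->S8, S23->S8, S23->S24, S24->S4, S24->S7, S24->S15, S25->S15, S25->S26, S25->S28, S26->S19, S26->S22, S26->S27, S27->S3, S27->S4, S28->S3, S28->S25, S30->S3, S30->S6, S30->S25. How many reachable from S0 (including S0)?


BFS from S0:
  layer 0: {S0}
  layer 1: {S21}
  layer 2: {S7, S22, S26}
  layer 3: {S8, S19, S27}
  layer 4: {S3, S4, S16, S17}
  layer 5: {S29}
Reachable set: {S0, S3, S4, S7, S8, S16, S17, S19, S21, S22, S26, S27, S29}
Count = 13

13


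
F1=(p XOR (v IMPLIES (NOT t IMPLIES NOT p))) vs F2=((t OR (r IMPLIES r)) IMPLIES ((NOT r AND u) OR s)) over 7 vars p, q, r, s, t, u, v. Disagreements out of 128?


F1 = (p XOR (v IMPLIES (NOT t IMPLIES NOT p)))
F2 = ((t OR (r IMPLIES r)) IMPLIES ((NOT r AND u) OR s))
Evaluate both on each of 128 rows (bits = p,q,r,s,t,u,v):
  row 0 [0000000]: F1=1 F2=0 (differ) -> 1
  row 1 [0000001]: F1=1 F2=0 (differ) -> 1
  row 2 [0000010]: F1=1 F2=1 -> 0
  row 3 [0000011]: F1=1 F2=1 -> 0
  row 4 [0000100]: F1=1 F2=0 (differ) -> 1
  (every remaining row is evaluated the same way; all 128 results are listed next)
Full result column, 8 rows per line (p,q,r,s fixed per line; t,u,v runs 000..111 left to right):
  rows 0-7 [p,q,r,s=0000]: 11001100  (ones: 4)
  rows 8-15 [p,q,r,s=0001]: 00000000  (ones: 0)
  rows 16-23 [p,q,r,s=0010]: 11111111  (ones: 8)
  rows 24-31 [p,q,r,s=0011]: 00000000  (ones: 0)
  rows 32-39 [p,q,r,s=0100]: 11001100  (ones: 4)
  rows 40-47 [p,q,r,s=0101]: 00000000  (ones: 0)
  rows 48-55 [p,q,r,s=0110]: 11111111  (ones: 8)
  rows 56-63 [p,q,r,s=0111]: 00000000  (ones: 0)
  rows 64-71 [p,q,r,s=1000]: 01100011  (ones: 4)
  rows 72-79 [p,q,r,s=1001]: 10101111  (ones: 6)
  rows 80-87 [p,q,r,s=1010]: 01010000  (ones: 2)
  rows 88-95 [p,q,r,s=1011]: 10101111  (ones: 6)
  rows 96-103 [p,q,r,s=1100]: 01100011  (ones: 4)
  rows 104-111 [p,q,r,s=1101]: 10101111  (ones: 6)
  rows 112-119 [p,q,r,s=1110]: 01010000  (ones: 2)
  rows 120-127 [p,q,r,s=1111]: 10101111  (ones: 6)
Disagreements = 4+0+8+0+4+0+8+0+4+6+2+6+4+6+2+6 = 60

60


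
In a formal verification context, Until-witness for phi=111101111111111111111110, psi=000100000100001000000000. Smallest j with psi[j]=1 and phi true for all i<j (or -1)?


(phi U psi) at 0: need smallest j with psi[j]=1 and phi[i]=1 for all i in [0,j).
Scan from step 0:
  step 0: phi=1, psi=0 -> continue
  step 1: phi=1, psi=0 -> continue
  step 2: phi=1, psi=0 -> continue
  step 3: psi=1 and phi held for [0,3) -> witness found
Witness step = 3

3


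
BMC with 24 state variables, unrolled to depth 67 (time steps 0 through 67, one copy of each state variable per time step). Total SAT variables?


BMC unrolls to depth k, creating one copy of each state var for steps 0..k.
Step count = 67 + 1 = 68 (steps 0 through 67)
Vars per step = 24
Total = 24 * 68 = 1632

1632


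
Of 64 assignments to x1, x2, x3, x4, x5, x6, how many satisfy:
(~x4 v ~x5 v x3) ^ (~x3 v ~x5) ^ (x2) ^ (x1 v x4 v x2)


CNF with 4 clauses over 6 vars (64 assignments).
An assignment satisfies CNF iff every clause has >=1 true literal.
Check each row (bits = x1,x2,x3,x4,x5,x6; clause T/F shown):
  row 0 [000000]: clauses=TTFF -> 0
  row 1 [000001]: clauses=TTFF -> 0
  row 2 [000010]: clauses=TTFF -> 0
  row 3 [000011]: clauses=TTFF -> 0
  row 4 [000100]: clauses=TTFT -> 0
  (every remaining row is evaluated the same way; all 64 results are listed next)
Full result column, 8 rows per line (x1,x2,x3 fixed per line; x4,x5,x6 runs 000..111 left to right):
  rows 0-7 [x1,x2,x3=000]: 00000000  (ones: 0)
  rows 8-15 [x1,x2,x3=001]: 00000000  (ones: 0)
  rows 16-23 [x1,x2,x3=010]: 11111100  (ones: 6)
  rows 24-31 [x1,x2,x3=011]: 11001100  (ones: 4)
  rows 32-39 [x1,x2,x3=100]: 00000000  (ones: 0)
  rows 40-47 [x1,x2,x3=101]: 00000000  (ones: 0)
  rows 48-55 [x1,x2,x3=110]: 11111100  (ones: 6)
  rows 56-63 [x1,x2,x3=111]: 11001100  (ones: 4)
Satisfying assignments = 0+0+6+4+0+0+6+4 = 20

20


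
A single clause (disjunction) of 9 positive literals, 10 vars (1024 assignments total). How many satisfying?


Step 1: Total=2^10=1024
Step 2: Unsat when all 9 false: 2^1=2
Step 3: Sat=1024-2=1022

1022


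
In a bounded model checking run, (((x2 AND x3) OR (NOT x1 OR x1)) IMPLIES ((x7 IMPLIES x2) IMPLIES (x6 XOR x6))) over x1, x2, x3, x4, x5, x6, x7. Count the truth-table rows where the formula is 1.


Formula: (((x2 AND x3) OR (NOT x1 OR x1)) IMPLIES ((x7 IMPLIES x2) IMPLIES (x6 XOR x6))) over 7 vars (128 rows)
Evaluate each row (x1, x2, x3, x4, x5, x6, x7 as bits, MSB first):
  row 0 [0000000]: (((0 AND 0) OR (NOT 0 OR 0)) IMPLIES ((0 IMPLIES 0) IMPLIES (0 XOR 0))) -> 0
  row 1 [0000001]: (((0 AND 0) OR (NOT 0 OR 0)) IMPLIES ((1 IMPLIES 0) IMPLIES (0 XOR 0))) -> 1
  row 2 [0000010]: (((0 AND 0) OR (NOT 0 OR 0)) IMPLIES ((0 IMPLIES 0) IMPLIES (1 XOR 1))) -> 0
  row 3 [0000011]: (((0 AND 0) OR (NOT 0 OR 0)) IMPLIES ((1 IMPLIES 0) IMPLIES (1 XOR 1))) -> 1
  row 4 [0000100]: (((0 AND 0) OR (NOT 0 OR 0)) IMPLIES ((0 IMPLIES 0) IMPLIES (0 XOR 0))) -> 0
  (every remaining row is evaluated the same way; all 128 results are listed next)
Full result column, 8 rows per line (x1,x2,x3,x4 fixed per line; x5,x6,x7 runs 000..111 left to right):
  rows 0-7 [x1,x2,x3,x4=0000]: 01010101  (ones: 4)
  rows 8-15 [x1,x2,x3,x4=0001]: 01010101  (ones: 4)
  rows 16-23 [x1,x2,x3,x4=0010]: 01010101  (ones: 4)
  rows 24-31 [x1,x2,x3,x4=0011]: 01010101  (ones: 4)
  rows 32-39 [x1,x2,x3,x4=0100]: 00000000  (ones: 0)
  rows 40-47 [x1,x2,x3,x4=0101]: 00000000  (ones: 0)
  rows 48-55 [x1,x2,x3,x4=0110]: 00000000  (ones: 0)
  rows 56-63 [x1,x2,x3,x4=0111]: 00000000  (ones: 0)
  rows 64-71 [x1,x2,x3,x4=1000]: 01010101  (ones: 4)
  rows 72-79 [x1,x2,x3,x4=1001]: 01010101  (ones: 4)
  rows 80-87 [x1,x2,x3,x4=1010]: 01010101  (ones: 4)
  rows 88-95 [x1,x2,x3,x4=1011]: 01010101  (ones: 4)
  rows 96-103 [x1,x2,x3,x4=1100]: 00000000  (ones: 0)
  rows 104-111 [x1,x2,x3,x4=1101]: 00000000  (ones: 0)
  rows 112-119 [x1,x2,x3,x4=1110]: 00000000  (ones: 0)
  rows 120-127 [x1,x2,x3,x4=1111]: 00000000  (ones: 0)
Count of 1-rows = 4+4+4+4+0+0+0+0+4+4+4+4+0+0+0+0 = 32

32


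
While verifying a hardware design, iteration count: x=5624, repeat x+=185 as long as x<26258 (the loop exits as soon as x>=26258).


Step 1: x goes from 5624 toward 26258 by 185; the body runs while x<26258, so iterations = ceil((bound-start)/step)
Step 2: Distance=20634
Step 3: ceil(20634/185)=112

112


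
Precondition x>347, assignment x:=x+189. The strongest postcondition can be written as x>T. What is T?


Formula: sp(P, x:=E) = exists old_x. (x = E[old_x/x]) AND P[old_x/x] (old_x is the value of x before the assignment; eliminate old_x by solving x = E[old_x/x] for old_x)
Step 1: Precondition P: x>347, i.e. old_x > 347
Step 2: Assignment gives x = old_x + 189, so old_x = x - 189
Step 3: Substitute into P: x - 189 > 347
Step 4: Simplify: x > 347+189 = 536

536


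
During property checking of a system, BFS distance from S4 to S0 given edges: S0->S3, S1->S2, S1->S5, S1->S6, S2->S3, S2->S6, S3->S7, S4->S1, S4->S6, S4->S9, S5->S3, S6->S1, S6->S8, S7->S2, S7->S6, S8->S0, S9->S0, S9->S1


BFS layer-by-layer from S4:
  dist 0: {S4}
  dist 1: {S1, S6, S9}
  dist 2: {S0, S2, S5, S8}
  -> S0 reached at distance 2
Shortest path length = 2

2


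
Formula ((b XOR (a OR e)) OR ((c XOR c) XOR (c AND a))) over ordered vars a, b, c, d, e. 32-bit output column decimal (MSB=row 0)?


Formula: ((b XOR (a OR e)) OR ((c XOR c) XOR (c AND a))) over a, b, c, d, e (32 rows)
Evaluate each row (bits = a,b,c,d,e, MSB first):
  row 0 [00000]: ((0 XOR (0 OR 0)) OR ((0 XOR 0) XOR (0 AND 0))) -> 0
  row 1 [00001]: ((0 XOR (0 OR 1)) OR ((0 XOR 0) XOR (0 AND 0))) -> 1
  row 2 [00010]: ((0 XOR (0 OR 0)) OR ((0 XOR 0) XOR (0 AND 0))) -> 0
  row 3 [00011]: ((0 XOR (0 OR 1)) OR ((0 XOR 0) XOR (0 AND 0))) -> 1
  row 4 [00100]: ((0 XOR (0 OR 0)) OR ((1 XOR 1) XOR (1 AND 0))) -> 0
  row 5 [00101]: ((0 XOR (0 OR 1)) OR ((1 XOR 1) XOR (1 AND 0))) -> 1
  row 6 [00110]: ((0 XOR (0 OR 0)) OR ((1 XOR 1) XOR (1 AND 0))) -> 0
  row 7 [00111]: ((0 XOR (0 OR 1)) OR ((1 XOR 1) XOR (1 AND 0))) -> 1
  row 8 [01000]: ((1 XOR (0 OR 0)) OR ((0 XOR 0) XOR (0 AND 0))) -> 1
  row 9 [01001]: ((1 XOR (0 OR 1)) OR ((0 XOR 0) XOR (0 AND 0))) -> 0
  row 10 [01010]: ((1 XOR (0 OR 0)) OR ((0 XOR 0) XOR (0 AND 0))) -> 1
  row 11 [01011]: ((1 XOR (0 OR 1)) OR ((0 XOR 0) XOR (0 AND 0))) -> 0
  row 12 [01100]: ((1 XOR (0 OR 0)) OR ((1 XOR 1) XOR (1 AND 0))) -> 1
  row 13 [01101]: ((1 XOR (0 OR 1)) OR ((1 XOR 1) XOR (1 AND 0))) -> 0
  row 14 [01110]: ((1 XOR (0 OR 0)) OR ((1 XOR 1) XOR (1 AND 0))) -> 1
  row 15 [01111]: ((1 XOR (0 OR 1)) OR ((1 XOR 1) XOR (1 AND 0))) -> 0
  row 16 [10000]: ((0 XOR (1 OR 0)) OR ((0 XOR 0) XOR (0 AND 1))) -> 1
  row 17 [10001]: ((0 XOR (1 OR 1)) OR ((0 XOR 0) XOR (0 AND 1))) -> 1
  row 18 [10010]: ((0 XOR (1 OR 0)) OR ((0 XOR 0) XOR (0 AND 1))) -> 1
  row 19 [10011]: ((0 XOR (1 OR 1)) OR ((0 XOR 0) XOR (0 AND 1))) -> 1
  row 20 [10100]: ((0 XOR (1 OR 0)) OR ((1 XOR 1) XOR (1 AND 1))) -> 1
  row 21 [10101]: ((0 XOR (1 OR 1)) OR ((1 XOR 1) XOR (1 AND 1))) -> 1
  row 22 [10110]: ((0 XOR (1 OR 0)) OR ((1 XOR 1) XOR (1 AND 1))) -> 1
  row 23 [10111]: ((0 XOR (1 OR 1)) OR ((1 XOR 1) XOR (1 AND 1))) -> 1
  row 24 [11000]: ((1 XOR (1 OR 0)) OR ((0 XOR 0) XOR (0 AND 1))) -> 0
  row 25 [11001]: ((1 XOR (1 OR 1)) OR ((0 XOR 0) XOR (0 AND 1))) -> 0
  row 26 [11010]: ((1 XOR (1 OR 0)) OR ((0 XOR 0) XOR (0 AND 1))) -> 0
  row 27 [11011]: ((1 XOR (1 OR 1)) OR ((0 XOR 0) XOR (0 AND 1))) -> 0
  row 28 [11100]: ((1 XOR (1 OR 0)) OR ((1 XOR 1) XOR (1 AND 1))) -> 1
  row 29 [11101]: ((1 XOR (1 OR 1)) OR ((1 XOR 1) XOR (1 AND 1))) -> 1
  row 30 [11110]: ((1 XOR (1 OR 0)) OR ((1 XOR 1) XOR (1 AND 1))) -> 1
  row 31 [11111]: ((1 XOR (1 OR 1)) OR ((1 XOR 1) XOR (1 AND 1))) -> 1
Full result column, 4 rows per line (a,b,c fixed per line; d,e runs 00..11 left to right):
  rows 0-3 [a,b,c=000]: 0101  = hex 5
  rows 4-7 [a,b,c=001]: 0101  = hex 5
  rows 8-11 [a,b,c=010]: 1010  = hex A
  rows 12-15 [a,b,c=011]: 1010  = hex A
  rows 16-19 [a,b,c=100]: 1111  = hex F
  rows 20-23 [a,b,c=101]: 1111  = hex F
  rows 24-27 [a,b,c=110]: 0000  = hex 0
  rows 28-31 [a,b,c=111]: 1111  = hex F
Output column (row 0 .. row 31) = 01010101101010101111111100001111
Output column grouped in 4s = 0101 0101 1010 1010 1111 1111 0000 1111 = 0x55AAFF0F
Convert to decimal digit by digit (value = value*16 + digit):
  5 -> 5
  5*16 + 5 = 85
  85*16 + 10 (A) = 1370
  1370*16 + 10 (A) = 21930
  21930*16 + 15 (F) = 350895
  350895*16 + 15 (F) = 5614335
  5614335*16 + 0 = 89829360
  89829360*16 + 15 (F) = 1437269775
Decimal = 1437269775

1437269775


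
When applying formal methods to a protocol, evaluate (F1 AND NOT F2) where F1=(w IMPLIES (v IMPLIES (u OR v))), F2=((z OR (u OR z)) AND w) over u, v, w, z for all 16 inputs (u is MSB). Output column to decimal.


F1 = (w IMPLIES (v IMPLIES (u OR v)))
F2 = ((z OR (u OR z)) AND w)
Counterexample to F1=>F2 is where F1=1 and F2=0.
Evaluate each row (bits = u,v,w,z, MSB first):
  row 0 [0000]: F1=1 F2=0 -> F1&~F2 -> 1
  row 1 [0001]: F1=1 F2=0 -> F1&~F2 -> 1
  row 2 [0010]: F1=1 F2=0 -> F1&~F2 -> 1
  row 3 [0011]: F1=1 F2=1 -> F1&~F2 -> 0
  row 4 [0100]: F1=1 F2=0 -> F1&~F2 -> 1
  row 5 [0101]: F1=1 F2=0 -> F1&~F2 -> 1
  row 6 [0110]: F1=1 F2=0 -> F1&~F2 -> 1
  row 7 [0111]: F1=1 F2=1 -> F1&~F2 -> 0
  row 8 [1000]: F1=1 F2=0 -> F1&~F2 -> 1
  row 9 [1001]: F1=1 F2=0 -> F1&~F2 -> 1
  row 10 [1010]: F1=1 F2=1 -> F1&~F2 -> 0
  row 11 [1011]: F1=1 F2=1 -> F1&~F2 -> 0
  row 12 [1100]: F1=1 F2=0 -> F1&~F2 -> 1
  row 13 [1101]: F1=1 F2=0 -> F1&~F2 -> 1
  row 14 [1110]: F1=1 F2=1 -> F1&~F2 -> 0
  row 15 [1111]: F1=1 F2=1 -> F1&~F2 -> 0
Full result column, 4 rows per line (u,v fixed per line; w,z runs 00..11 left to right):
  rows 0-3 [u,v=00]: 1110  = hex E
  rows 4-7 [u,v=01]: 1110  = hex E
  rows 8-11 [u,v=10]: 1100  = hex C
  rows 12-15 [u,v=11]: 1100  = hex C
Counterexample vector (row 0 .. row 15) = 1110111011001100
Output column grouped in 4s = 1110 1110 1100 1100 = 0xEECC
Convert to decimal digit by digit (value = value*16 + digit):
  E -> 14
  14*16 + 14 (E) = 238
  238*16 + 12 (C) = 3820
  3820*16 + 12 (C) = 61132
Decimal = 61132

61132


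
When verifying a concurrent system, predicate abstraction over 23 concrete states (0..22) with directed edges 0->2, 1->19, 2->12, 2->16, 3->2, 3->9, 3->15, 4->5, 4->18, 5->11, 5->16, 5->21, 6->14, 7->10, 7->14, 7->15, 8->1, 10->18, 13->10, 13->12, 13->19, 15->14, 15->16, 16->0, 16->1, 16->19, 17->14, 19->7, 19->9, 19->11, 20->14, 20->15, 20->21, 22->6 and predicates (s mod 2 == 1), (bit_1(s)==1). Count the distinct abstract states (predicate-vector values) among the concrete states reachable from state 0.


BFS from 0:
Concrete reachable: {0, 1, 2, 7, 9, 10, 11, 12, 14, 15, 16, 18, 19}
Abstract via predicates (s mod 2 == 1), (bit_1(s)==1):
  (0,0) <- {0, 12, 16}
  (0,1) <- {2, 10, 14, 18}
  (1,0) <- {1, 9}
  (1,1) <- {7, 11, 15, 19}
Distinct abstract states = 4

4


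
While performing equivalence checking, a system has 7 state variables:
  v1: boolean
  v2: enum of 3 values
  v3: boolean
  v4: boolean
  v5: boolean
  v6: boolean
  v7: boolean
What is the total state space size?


State space = product of domain sizes of all variables.
Domain sizes:
  v1 (boolean): 2
  v2 (enum of 3 values): 3
  v3 (boolean): 2
  v4 (boolean): 2
  v5 (boolean): 2
  v6 (boolean): 2
  v7 (boolean): 2
Product = 2 * 3 * 2 * 2 * 2 * 2 * 2 = 192

192


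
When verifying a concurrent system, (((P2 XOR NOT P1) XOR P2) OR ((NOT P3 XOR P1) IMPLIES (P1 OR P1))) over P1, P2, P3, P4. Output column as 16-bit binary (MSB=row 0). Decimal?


Formula: (((P2 XOR NOT P1) XOR P2) OR ((NOT P3 XOR P1) IMPLIES (P1 OR P1))) over P1, P2, P3, P4 (16 rows)
Evaluate each row (bits = P1,P2,P3,P4, MSB first):
  row 0 [0000]: (((0 XOR NOT 0) XOR 0) OR ((NOT 0 XOR 0) IMPLIES (0 OR 0))) -> 1
  row 1 [0001]: (((0 XOR NOT 0) XOR 0) OR ((NOT 0 XOR 0) IMPLIES (0 OR 0))) -> 1
  row 2 [0010]: (((0 XOR NOT 0) XOR 0) OR ((NOT 1 XOR 0) IMPLIES (0 OR 0))) -> 1
  row 3 [0011]: (((0 XOR NOT 0) XOR 0) OR ((NOT 1 XOR 0) IMPLIES (0 OR 0))) -> 1
  row 4 [0100]: (((1 XOR NOT 0) XOR 1) OR ((NOT 0 XOR 0) IMPLIES (0 OR 0))) -> 1
  row 5 [0101]: (((1 XOR NOT 0) XOR 1) OR ((NOT 0 XOR 0) IMPLIES (0 OR 0))) -> 1
  row 6 [0110]: (((1 XOR NOT 0) XOR 1) OR ((NOT 1 XOR 0) IMPLIES (0 OR 0))) -> 1
  row 7 [0111]: (((1 XOR NOT 0) XOR 1) OR ((NOT 1 XOR 0) IMPLIES (0 OR 0))) -> 1
  row 8 [1000]: (((0 XOR NOT 1) XOR 0) OR ((NOT 0 XOR 1) IMPLIES (1 OR 1))) -> 1
  row 9 [1001]: (((0 XOR NOT 1) XOR 0) OR ((NOT 0 XOR 1) IMPLIES (1 OR 1))) -> 1
  row 10 [1010]: (((0 XOR NOT 1) XOR 0) OR ((NOT 1 XOR 1) IMPLIES (1 OR 1))) -> 1
  row 11 [1011]: (((0 XOR NOT 1) XOR 0) OR ((NOT 1 XOR 1) IMPLIES (1 OR 1))) -> 1
  row 12 [1100]: (((1 XOR NOT 1) XOR 1) OR ((NOT 0 XOR 1) IMPLIES (1 OR 1))) -> 1
  row 13 [1101]: (((1 XOR NOT 1) XOR 1) OR ((NOT 0 XOR 1) IMPLIES (1 OR 1))) -> 1
  row 14 [1110]: (((1 XOR NOT 1) XOR 1) OR ((NOT 1 XOR 1) IMPLIES (1 OR 1))) -> 1
  row 15 [1111]: (((1 XOR NOT 1) XOR 1) OR ((NOT 1 XOR 1) IMPLIES (1 OR 1))) -> 1
Full result column, 4 rows per line (P1,P2 fixed per line; P3,P4 runs 00..11 left to right):
  rows 0-3 [P1,P2=00]: 1111  = hex F
  rows 4-7 [P1,P2=01]: 1111  = hex F
  rows 8-11 [P1,P2=10]: 1111  = hex F
  rows 12-15 [P1,P2=11]: 1111  = hex F
Output column (row 0 .. row 15) = 1111111111111111
Output column grouped in 4s = 1111 1111 1111 1111 = 0xFFFF
Convert to decimal digit by digit (value = value*16 + digit):
  F -> 15
  15*16 + 15 (F) = 255
  255*16 + 15 (F) = 4095
  4095*16 + 15 (F) = 65535
Decimal = 65535

65535


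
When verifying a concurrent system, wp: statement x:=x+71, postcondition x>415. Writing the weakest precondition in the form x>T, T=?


Formula: wp(x:=E, P) = P[E/x] (substitute E for x in postcondition)
Step 1: Postcondition: x>415
Step 2: Substitute x+71 for x: x+71>415
Step 3: Solve for x: x > 415-71 = 344

344


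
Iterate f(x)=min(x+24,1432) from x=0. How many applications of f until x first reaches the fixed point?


Step 1: x=0, cap=1432, increment=24
Step 2: x grows by 24 each step until capped at 1432; fixed point is x=1432
Step 3: iterations = ceil(1432/24) = 60

60


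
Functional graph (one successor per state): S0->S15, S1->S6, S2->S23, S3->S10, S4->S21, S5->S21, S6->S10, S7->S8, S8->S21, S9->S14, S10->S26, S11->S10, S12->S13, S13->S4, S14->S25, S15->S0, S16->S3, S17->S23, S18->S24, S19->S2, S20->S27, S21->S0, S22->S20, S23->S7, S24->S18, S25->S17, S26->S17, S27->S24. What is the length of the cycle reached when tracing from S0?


Trace from S0 until a state repeats:
  S0 -> S15 -> S0
S0 first seen at step 0, revisited at step 2.
Cycle length = 2 - 0 = 2

2


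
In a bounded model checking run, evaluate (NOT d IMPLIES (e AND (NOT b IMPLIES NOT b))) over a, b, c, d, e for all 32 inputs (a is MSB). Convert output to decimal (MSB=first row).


Formula: (NOT d IMPLIES (e AND (NOT b IMPLIES NOT b))) over a, b, c, d, e (32 rows)
Evaluate each row (bits = a,b,c,d,e, MSB first):
  row 0 [00000]: (NOT 0 IMPLIES (0 AND (NOT 0 IMPLIES NOT 0))) -> 0
  row 1 [00001]: (NOT 0 IMPLIES (1 AND (NOT 0 IMPLIES NOT 0))) -> 1
  row 2 [00010]: (NOT 1 IMPLIES (0 AND (NOT 0 IMPLIES NOT 0))) -> 1
  row 3 [00011]: (NOT 1 IMPLIES (1 AND (NOT 0 IMPLIES NOT 0))) -> 1
  row 4 [00100]: (NOT 0 IMPLIES (0 AND (NOT 0 IMPLIES NOT 0))) -> 0
  row 5 [00101]: (NOT 0 IMPLIES (1 AND (NOT 0 IMPLIES NOT 0))) -> 1
  row 6 [00110]: (NOT 1 IMPLIES (0 AND (NOT 0 IMPLIES NOT 0))) -> 1
  row 7 [00111]: (NOT 1 IMPLIES (1 AND (NOT 0 IMPLIES NOT 0))) -> 1
  row 8 [01000]: (NOT 0 IMPLIES (0 AND (NOT 1 IMPLIES NOT 1))) -> 0
  row 9 [01001]: (NOT 0 IMPLIES (1 AND (NOT 1 IMPLIES NOT 1))) -> 1
  row 10 [01010]: (NOT 1 IMPLIES (0 AND (NOT 1 IMPLIES NOT 1))) -> 1
  row 11 [01011]: (NOT 1 IMPLIES (1 AND (NOT 1 IMPLIES NOT 1))) -> 1
  row 12 [01100]: (NOT 0 IMPLIES (0 AND (NOT 1 IMPLIES NOT 1))) -> 0
  row 13 [01101]: (NOT 0 IMPLIES (1 AND (NOT 1 IMPLIES NOT 1))) -> 1
  row 14 [01110]: (NOT 1 IMPLIES (0 AND (NOT 1 IMPLIES NOT 1))) -> 1
  row 15 [01111]: (NOT 1 IMPLIES (1 AND (NOT 1 IMPLIES NOT 1))) -> 1
  row 16 [10000]: (NOT 0 IMPLIES (0 AND (NOT 0 IMPLIES NOT 0))) -> 0
  row 17 [10001]: (NOT 0 IMPLIES (1 AND (NOT 0 IMPLIES NOT 0))) -> 1
  row 18 [10010]: (NOT 1 IMPLIES (0 AND (NOT 0 IMPLIES NOT 0))) -> 1
  row 19 [10011]: (NOT 1 IMPLIES (1 AND (NOT 0 IMPLIES NOT 0))) -> 1
  row 20 [10100]: (NOT 0 IMPLIES (0 AND (NOT 0 IMPLIES NOT 0))) -> 0
  row 21 [10101]: (NOT 0 IMPLIES (1 AND (NOT 0 IMPLIES NOT 0))) -> 1
  row 22 [10110]: (NOT 1 IMPLIES (0 AND (NOT 0 IMPLIES NOT 0))) -> 1
  row 23 [10111]: (NOT 1 IMPLIES (1 AND (NOT 0 IMPLIES NOT 0))) -> 1
  row 24 [11000]: (NOT 0 IMPLIES (0 AND (NOT 1 IMPLIES NOT 1))) -> 0
  row 25 [11001]: (NOT 0 IMPLIES (1 AND (NOT 1 IMPLIES NOT 1))) -> 1
  row 26 [11010]: (NOT 1 IMPLIES (0 AND (NOT 1 IMPLIES NOT 1))) -> 1
  row 27 [11011]: (NOT 1 IMPLIES (1 AND (NOT 1 IMPLIES NOT 1))) -> 1
  row 28 [11100]: (NOT 0 IMPLIES (0 AND (NOT 1 IMPLIES NOT 1))) -> 0
  row 29 [11101]: (NOT 0 IMPLIES (1 AND (NOT 1 IMPLIES NOT 1))) -> 1
  row 30 [11110]: (NOT 1 IMPLIES (0 AND (NOT 1 IMPLIES NOT 1))) -> 1
  row 31 [11111]: (NOT 1 IMPLIES (1 AND (NOT 1 IMPLIES NOT 1))) -> 1
Full result column, 4 rows per line (a,b,c fixed per line; d,e runs 00..11 left to right):
  rows 0-3 [a,b,c=000]: 0111  = hex 7
  rows 4-7 [a,b,c=001]: 0111  = hex 7
  rows 8-11 [a,b,c=010]: 0111  = hex 7
  rows 12-15 [a,b,c=011]: 0111  = hex 7
  rows 16-19 [a,b,c=100]: 0111  = hex 7
  rows 20-23 [a,b,c=101]: 0111  = hex 7
  rows 24-27 [a,b,c=110]: 0111  = hex 7
  rows 28-31 [a,b,c=111]: 0111  = hex 7
Output column (row 0 .. row 31) = 01110111011101110111011101110111
Output column grouped in 4s = 0111 0111 0111 0111 0111 0111 0111 0111 = 0x77777777
Convert to decimal digit by digit (value = value*16 + digit):
  7 -> 7
  7*16 + 7 = 119
  119*16 + 7 = 1911
  1911*16 + 7 = 30583
  30583*16 + 7 = 489335
  489335*16 + 7 = 7829367
  7829367*16 + 7 = 125269879
  125269879*16 + 7 = 2004318071
Decimal = 2004318071

2004318071


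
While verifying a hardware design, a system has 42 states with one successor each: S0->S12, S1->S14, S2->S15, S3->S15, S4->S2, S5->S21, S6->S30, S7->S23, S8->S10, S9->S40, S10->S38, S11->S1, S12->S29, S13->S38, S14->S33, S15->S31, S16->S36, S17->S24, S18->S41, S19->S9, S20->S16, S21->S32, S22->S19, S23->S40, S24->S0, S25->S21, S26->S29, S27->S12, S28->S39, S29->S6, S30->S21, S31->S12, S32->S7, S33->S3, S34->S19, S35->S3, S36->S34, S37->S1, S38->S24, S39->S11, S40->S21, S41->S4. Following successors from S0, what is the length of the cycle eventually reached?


Trace from S0 until a state repeats:
  S0 -> S12 -> S29 -> S6 -> S30 -> S21 -> S32 -> S7 -> S23 -> S40 -> S21
S21 first seen at step 5, revisited at step 10.
Cycle length = 10 - 5 = 5

5


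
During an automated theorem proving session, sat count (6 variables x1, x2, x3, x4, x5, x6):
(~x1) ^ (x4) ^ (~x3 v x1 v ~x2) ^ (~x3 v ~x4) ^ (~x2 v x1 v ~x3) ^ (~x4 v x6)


CNF with 6 clauses over 6 vars (64 assignments).
An assignment satisfies CNF iff every clause has >=1 true literal.
Check each row (bits = x1,x2,x3,x4,x5,x6; clause T/F shown):
  row 0 [000000]: clauses=TFTTTT -> 0
  row 1 [000001]: clauses=TFTTTT -> 0
  row 2 [000010]: clauses=TFTTTT -> 0
  row 3 [000011]: clauses=TFTTTT -> 0
  row 4 [000100]: clauses=TTTTTF -> 0
  (every remaining row is evaluated the same way; all 64 results are listed next)
Full result column, 8 rows per line (x1,x2,x3 fixed per line; x4,x5,x6 runs 000..111 left to right):
  rows 0-7 [x1,x2,x3=000]: 00000101  (ones: 2)
  rows 8-15 [x1,x2,x3=001]: 00000000  (ones: 0)
  rows 16-23 [x1,x2,x3=010]: 00000101  (ones: 2)
  rows 24-31 [x1,x2,x3=011]: 00000000  (ones: 0)
  rows 32-39 [x1,x2,x3=100]: 00000000  (ones: 0)
  rows 40-47 [x1,x2,x3=101]: 00000000  (ones: 0)
  rows 48-55 [x1,x2,x3=110]: 00000000  (ones: 0)
  rows 56-63 [x1,x2,x3=111]: 00000000  (ones: 0)
Satisfying assignments = 2+0+2+0+0+0+0+0 = 4

4


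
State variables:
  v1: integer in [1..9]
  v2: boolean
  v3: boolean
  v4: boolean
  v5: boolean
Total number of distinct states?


State space = product of domain sizes of all variables.
Domain sizes:
  v1 (integer in [1..9]): 9
  v2 (boolean): 2
  v3 (boolean): 2
  v4 (boolean): 2
  v5 (boolean): 2
Product = 9 * 2 * 2 * 2 * 2 = 144

144


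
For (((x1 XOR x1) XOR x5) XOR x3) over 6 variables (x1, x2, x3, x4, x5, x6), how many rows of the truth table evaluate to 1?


Formula: (((x1 XOR x1) XOR x5) XOR x3) over 6 vars (64 rows)
Evaluate each row (x1, x2, x3, x4, x5, x6 as bits, MSB first):
  row 0 [000000]: (((0 XOR 0) XOR 0) XOR 0) -> 0
  row 1 [000001]: (((0 XOR 0) XOR 0) XOR 0) -> 0
  row 2 [000010]: (((0 XOR 0) XOR 1) XOR 0) -> 1
  row 3 [000011]: (((0 XOR 0) XOR 1) XOR 0) -> 1
  row 4 [000100]: (((0 XOR 0) XOR 0) XOR 0) -> 0
  (every remaining row is evaluated the same way; all 64 results are listed next)
Full result column, 8 rows per line (x1,x2,x3 fixed per line; x4,x5,x6 runs 000..111 left to right):
  rows 0-7 [x1,x2,x3=000]: 00110011  (ones: 4)
  rows 8-15 [x1,x2,x3=001]: 11001100  (ones: 4)
  rows 16-23 [x1,x2,x3=010]: 00110011  (ones: 4)
  rows 24-31 [x1,x2,x3=011]: 11001100  (ones: 4)
  rows 32-39 [x1,x2,x3=100]: 00110011  (ones: 4)
  rows 40-47 [x1,x2,x3=101]: 11001100  (ones: 4)
  rows 48-55 [x1,x2,x3=110]: 00110011  (ones: 4)
  rows 56-63 [x1,x2,x3=111]: 11001100  (ones: 4)
Count of 1-rows = 4+4+4+4+4+4+4+4 = 32

32


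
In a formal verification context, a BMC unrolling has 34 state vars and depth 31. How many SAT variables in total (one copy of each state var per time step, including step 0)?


BMC unrolls to depth k, creating one copy of each state var for steps 0..k.
Step count = 31 + 1 = 32 (steps 0 through 31)
Vars per step = 34
Total = 34 * 32 = 1088

1088


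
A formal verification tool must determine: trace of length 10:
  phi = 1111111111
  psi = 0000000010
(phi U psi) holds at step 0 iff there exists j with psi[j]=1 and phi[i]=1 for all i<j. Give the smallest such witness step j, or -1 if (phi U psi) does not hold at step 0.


(phi U psi) at 0: need smallest j with psi[j]=1 and phi[i]=1 for all i in [0,j).
Scan from step 0:
  step 0: phi=1, psi=0 -> continue
  step 1: phi=1, psi=0 -> continue
  step 2: phi=1, psi=0 -> continue
  step 3: phi=1, psi=0 -> continue
  step 8: psi=1 and phi held for [0,8) -> witness found
Witness step = 8

8


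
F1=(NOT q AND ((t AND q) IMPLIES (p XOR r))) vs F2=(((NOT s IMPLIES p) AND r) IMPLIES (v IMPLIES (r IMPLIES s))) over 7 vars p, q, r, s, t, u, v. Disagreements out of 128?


F1 = (NOT q AND ((t AND q) IMPLIES (p XOR r)))
F2 = (((NOT s IMPLIES p) AND r) IMPLIES (v IMPLIES (r IMPLIES s)))
Evaluate both on each of 128 rows (bits = p,q,r,s,t,u,v):
  row 0 [0000000]: F1=1 F2=1 -> 0
  row 1 [0000001]: F1=1 F2=1 -> 0
  row 2 [0000010]: F1=1 F2=1 -> 0
  row 3 [0000011]: F1=1 F2=1 -> 0
  row 4 [0000100]: F1=1 F2=1 -> 0
  (every remaining row is evaluated the same way; all 128 results are listed next)
Full result column, 8 rows per line (p,q,r,s fixed per line; t,u,v runs 000..111 left to right):
  rows 0-7 [p,q,r,s=0000]: 00000000  (ones: 0)
  rows 8-15 [p,q,r,s=0001]: 00000000  (ones: 0)
  rows 16-23 [p,q,r,s=0010]: 00000000  (ones: 0)
  rows 24-31 [p,q,r,s=0011]: 00000000  (ones: 0)
  rows 32-39 [p,q,r,s=0100]: 11111111  (ones: 8)
  rows 40-47 [p,q,r,s=0101]: 11111111  (ones: 8)
  rows 48-55 [p,q,r,s=0110]: 11111111  (ones: 8)
  rows 56-63 [p,q,r,s=0111]: 11111111  (ones: 8)
  rows 64-71 [p,q,r,s=1000]: 00000000  (ones: 0)
  rows 72-79 [p,q,r,s=1001]: 00000000  (ones: 0)
  rows 80-87 [p,q,r,s=1010]: 01010101  (ones: 4)
  rows 88-95 [p,q,r,s=1011]: 00000000  (ones: 0)
  rows 96-103 [p,q,r,s=1100]: 11111111  (ones: 8)
  rows 104-111 [p,q,r,s=1101]: 11111111  (ones: 8)
  rows 112-119 [p,q,r,s=1110]: 10101010  (ones: 4)
  rows 120-127 [p,q,r,s=1111]: 11111111  (ones: 8)
Disagreements = 0+0+0+0+8+8+8+8+0+0+4+0+8+8+4+8 = 64

64


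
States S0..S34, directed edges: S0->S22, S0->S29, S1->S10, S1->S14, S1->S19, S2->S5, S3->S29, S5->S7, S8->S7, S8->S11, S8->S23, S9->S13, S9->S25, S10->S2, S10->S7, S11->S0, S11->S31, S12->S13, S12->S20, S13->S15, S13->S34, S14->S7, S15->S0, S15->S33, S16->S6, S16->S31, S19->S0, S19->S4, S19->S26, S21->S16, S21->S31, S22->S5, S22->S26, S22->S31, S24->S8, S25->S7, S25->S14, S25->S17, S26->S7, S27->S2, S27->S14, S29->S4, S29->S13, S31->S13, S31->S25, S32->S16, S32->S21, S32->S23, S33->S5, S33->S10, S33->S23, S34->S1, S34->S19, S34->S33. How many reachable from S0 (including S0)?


BFS from S0:
  layer 0: {S0}
  layer 1: {S22, S29}
  layer 2: {S4, S5, S13, S26, S31}
  layer 3: {S7, S15, S25, S34}
  layer 4: {S1, S14, S17, S19, S33}
  layer 5: {S10, S23}
  layer 6: {S2}
Reachable set: {S0, S1, S2, S4, S5, S7, S10, S13, S14, S15, S17, S19, S22, S23, S25, S26, S29, S31, S33, S34}
Count = 20

20


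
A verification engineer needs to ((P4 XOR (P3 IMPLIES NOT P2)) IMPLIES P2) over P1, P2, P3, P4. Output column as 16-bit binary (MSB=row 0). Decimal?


Formula: ((P4 XOR (P3 IMPLIES NOT P2)) IMPLIES P2) over P1, P2, P3, P4 (16 rows)
Evaluate each row (bits = P1,P2,P3,P4, MSB first):
  row 0 [0000]: ((0 XOR (0 IMPLIES NOT 0)) IMPLIES 0) -> 0
  row 1 [0001]: ((1 XOR (0 IMPLIES NOT 0)) IMPLIES 0) -> 1
  row 2 [0010]: ((0 XOR (1 IMPLIES NOT 0)) IMPLIES 0) -> 0
  row 3 [0011]: ((1 XOR (1 IMPLIES NOT 0)) IMPLIES 0) -> 1
  row 4 [0100]: ((0 XOR (0 IMPLIES NOT 1)) IMPLIES 1) -> 1
  row 5 [0101]: ((1 XOR (0 IMPLIES NOT 1)) IMPLIES 1) -> 1
  row 6 [0110]: ((0 XOR (1 IMPLIES NOT 1)) IMPLIES 1) -> 1
  row 7 [0111]: ((1 XOR (1 IMPLIES NOT 1)) IMPLIES 1) -> 1
  row 8 [1000]: ((0 XOR (0 IMPLIES NOT 0)) IMPLIES 0) -> 0
  row 9 [1001]: ((1 XOR (0 IMPLIES NOT 0)) IMPLIES 0) -> 1
  row 10 [1010]: ((0 XOR (1 IMPLIES NOT 0)) IMPLIES 0) -> 0
  row 11 [1011]: ((1 XOR (1 IMPLIES NOT 0)) IMPLIES 0) -> 1
  row 12 [1100]: ((0 XOR (0 IMPLIES NOT 1)) IMPLIES 1) -> 1
  row 13 [1101]: ((1 XOR (0 IMPLIES NOT 1)) IMPLIES 1) -> 1
  row 14 [1110]: ((0 XOR (1 IMPLIES NOT 1)) IMPLIES 1) -> 1
  row 15 [1111]: ((1 XOR (1 IMPLIES NOT 1)) IMPLIES 1) -> 1
Full result column, 4 rows per line (P1,P2 fixed per line; P3,P4 runs 00..11 left to right):
  rows 0-3 [P1,P2=00]: 0101  = hex 5
  rows 4-7 [P1,P2=01]: 1111  = hex F
  rows 8-11 [P1,P2=10]: 0101  = hex 5
  rows 12-15 [P1,P2=11]: 1111  = hex F
Output column (row 0 .. row 15) = 0101111101011111
Output column grouped in 4s = 0101 1111 0101 1111 = 0x5F5F
Convert to decimal digit by digit (value = value*16 + digit):
  5 -> 5
  5*16 + 15 (F) = 95
  95*16 + 5 = 1525
  1525*16 + 15 (F) = 24415
Decimal = 24415

24415


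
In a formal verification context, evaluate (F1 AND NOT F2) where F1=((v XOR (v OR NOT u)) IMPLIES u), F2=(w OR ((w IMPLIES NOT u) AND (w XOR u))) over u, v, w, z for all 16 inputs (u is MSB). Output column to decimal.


F1 = ((v XOR (v OR NOT u)) IMPLIES u)
F2 = (w OR ((w IMPLIES NOT u) AND (w XOR u)))
Counterexample to F1=>F2 is where F1=1 and F2=0.
Evaluate each row (bits = u,v,w,z, MSB first):
  row 0 [0000]: F1=0 F2=0 -> F1&~F2 -> 0
  row 1 [0001]: F1=0 F2=0 -> F1&~F2 -> 0
  row 2 [0010]: F1=0 F2=1 -> F1&~F2 -> 0
  row 3 [0011]: F1=0 F2=1 -> F1&~F2 -> 0
  row 4 [0100]: F1=1 F2=0 -> F1&~F2 -> 1
  row 5 [0101]: F1=1 F2=0 -> F1&~F2 -> 1
  row 6 [0110]: F1=1 F2=1 -> F1&~F2 -> 0
  row 7 [0111]: F1=1 F2=1 -> F1&~F2 -> 0
  row 8 [1000]: F1=1 F2=1 -> F1&~F2 -> 0
  row 9 [1001]: F1=1 F2=1 -> F1&~F2 -> 0
  row 10 [1010]: F1=1 F2=1 -> F1&~F2 -> 0
  row 11 [1011]: F1=1 F2=1 -> F1&~F2 -> 0
  row 12 [1100]: F1=1 F2=1 -> F1&~F2 -> 0
  row 13 [1101]: F1=1 F2=1 -> F1&~F2 -> 0
  row 14 [1110]: F1=1 F2=1 -> F1&~F2 -> 0
  row 15 [1111]: F1=1 F2=1 -> F1&~F2 -> 0
Full result column, 4 rows per line (u,v fixed per line; w,z runs 00..11 left to right):
  rows 0-3 [u,v=00]: 0000  = hex 0
  rows 4-7 [u,v=01]: 1100  = hex C
  rows 8-11 [u,v=10]: 0000  = hex 0
  rows 12-15 [u,v=11]: 0000  = hex 0
Counterexample vector (row 0 .. row 15) = 0000110000000000
Output column grouped in 4s = 0000 1100 0000 0000 = 0x0C00
Convert to decimal digit by digit (value = value*16 + digit):
  0 -> 0
  0*16 + 12 (C) = 12
  12*16 + 0 = 192
  192*16 + 0 = 3072
Decimal = 3072

3072


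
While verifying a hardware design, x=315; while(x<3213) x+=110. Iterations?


Step 1: x goes from 315 toward 3213 by 110; the body runs while x<3213, so iterations = ceil((bound-start)/step)
Step 2: Distance=2898
Step 3: ceil(2898/110)=27

27


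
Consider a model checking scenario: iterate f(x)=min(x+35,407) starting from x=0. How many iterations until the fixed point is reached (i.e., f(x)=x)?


Step 1: x=0, cap=407, increment=35
Step 2: x grows by 35 each step until capped at 407; fixed point is x=407
Step 3: iterations = ceil(407/35) = 12

12


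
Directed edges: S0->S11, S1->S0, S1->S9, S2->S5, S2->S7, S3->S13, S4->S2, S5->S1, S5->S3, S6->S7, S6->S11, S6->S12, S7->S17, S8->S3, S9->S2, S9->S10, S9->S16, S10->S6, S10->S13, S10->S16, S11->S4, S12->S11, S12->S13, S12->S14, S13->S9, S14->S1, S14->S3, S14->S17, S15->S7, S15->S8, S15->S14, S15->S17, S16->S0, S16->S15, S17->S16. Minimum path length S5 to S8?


BFS layer-by-layer from S5:
  dist 0: {S5}
  dist 1: {S1, S3}
  dist 2: {S0, S9, S13}
  dist 3: {S2, S10, S11, S16}
  dist 4: {S4, S6, S7, S15}
  dist 5: {S8, S12, S14, S17}
  -> S8 reached at distance 5
Shortest path length = 5

5


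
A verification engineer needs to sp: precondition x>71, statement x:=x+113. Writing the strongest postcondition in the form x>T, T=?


Formula: sp(P, x:=E) = exists old_x. (x = E[old_x/x]) AND P[old_x/x] (old_x is the value of x before the assignment; eliminate old_x by solving x = E[old_x/x] for old_x)
Step 1: Precondition P: x>71, i.e. old_x > 71
Step 2: Assignment gives x = old_x + 113, so old_x = x - 113
Step 3: Substitute into P: x - 113 > 71
Step 4: Simplify: x > 71+113 = 184

184


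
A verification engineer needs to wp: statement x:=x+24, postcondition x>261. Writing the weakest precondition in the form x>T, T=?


Formula: wp(x:=E, P) = P[E/x] (substitute E for x in postcondition)
Step 1: Postcondition: x>261
Step 2: Substitute x+24 for x: x+24>261
Step 3: Solve for x: x > 261-24 = 237

237


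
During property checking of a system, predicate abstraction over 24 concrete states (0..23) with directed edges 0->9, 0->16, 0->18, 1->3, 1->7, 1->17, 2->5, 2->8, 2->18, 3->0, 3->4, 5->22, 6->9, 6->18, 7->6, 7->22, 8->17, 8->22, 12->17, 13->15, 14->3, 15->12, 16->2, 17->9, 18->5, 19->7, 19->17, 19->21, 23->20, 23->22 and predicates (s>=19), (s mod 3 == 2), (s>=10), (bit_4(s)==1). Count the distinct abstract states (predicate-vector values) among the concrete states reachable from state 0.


BFS from 0:
Concrete reachable: {0, 2, 5, 8, 9, 16, 17, 18, 22}
Abstract via predicates (s>=19), (s mod 3 == 2), (s>=10), (bit_4(s)==1):
  (0,0,0,0) <- {0, 9}
  (0,0,1,1) <- {16, 18}
  (0,1,0,0) <- {2, 5, 8}
  (0,1,1,1) <- {17}
  (1,0,1,1) <- {22}
Distinct abstract states = 5

5


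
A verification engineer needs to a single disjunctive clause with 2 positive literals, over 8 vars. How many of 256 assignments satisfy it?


Step 1: Total=2^8=256
Step 2: Unsat when all 2 false: 2^6=64
Step 3: Sat=256-64=192

192


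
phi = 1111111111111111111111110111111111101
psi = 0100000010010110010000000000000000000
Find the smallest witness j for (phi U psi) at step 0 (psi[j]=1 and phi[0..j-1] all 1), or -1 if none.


(phi U psi) at 0: need smallest j with psi[j]=1 and phi[i]=1 for all i in [0,j).
Scan from step 0:
  step 0: phi=1, psi=0 -> continue
  step 1: psi=1 and phi held for [0,1) -> witness found
Witness step = 1

1
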